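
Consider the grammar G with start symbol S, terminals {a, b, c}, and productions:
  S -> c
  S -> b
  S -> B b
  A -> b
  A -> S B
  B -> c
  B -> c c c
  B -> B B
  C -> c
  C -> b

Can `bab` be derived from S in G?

no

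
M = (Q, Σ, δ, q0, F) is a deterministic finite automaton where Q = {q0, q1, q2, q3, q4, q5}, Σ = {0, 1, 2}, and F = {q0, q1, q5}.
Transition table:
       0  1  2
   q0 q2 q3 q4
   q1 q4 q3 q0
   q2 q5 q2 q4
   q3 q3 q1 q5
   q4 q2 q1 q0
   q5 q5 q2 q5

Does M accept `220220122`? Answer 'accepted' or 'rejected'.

accepted

q0 --2--> q4
q4 --2--> q0
q0 --0--> q2
q2 --2--> q4
q4 --2--> q0
q0 --0--> q2
q2 --1--> q2
q2 --2--> q4
q4 --2--> q0
End in state q0, which is an accepting state.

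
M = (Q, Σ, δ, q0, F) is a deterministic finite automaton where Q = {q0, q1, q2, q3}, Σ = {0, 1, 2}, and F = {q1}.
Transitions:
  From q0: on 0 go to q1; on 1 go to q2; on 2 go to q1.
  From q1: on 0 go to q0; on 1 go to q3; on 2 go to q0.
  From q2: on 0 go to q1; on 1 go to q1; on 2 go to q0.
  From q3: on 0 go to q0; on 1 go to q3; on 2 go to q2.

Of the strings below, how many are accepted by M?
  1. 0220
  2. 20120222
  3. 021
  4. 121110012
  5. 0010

1

0220: rejected
20120222: rejected
021: rejected
121110012: rejected
0010: accepted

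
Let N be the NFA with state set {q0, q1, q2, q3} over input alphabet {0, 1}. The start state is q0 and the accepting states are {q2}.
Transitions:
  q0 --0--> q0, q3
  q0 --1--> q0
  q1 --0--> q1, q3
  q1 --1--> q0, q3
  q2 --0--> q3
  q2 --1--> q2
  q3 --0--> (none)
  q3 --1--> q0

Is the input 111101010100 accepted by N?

Start: {q0}
read 1: {q0}
read 1: {q0}
read 1: {q0}
read 1: {q0}
read 0: {q0, q3}
read 1: {q0}
read 0: {q0, q3}
read 1: {q0}
read 0: {q0, q3}
read 1: {q0}
read 0: {q0, q3}
read 0: {q0, q3}
Reachable ∩ accepting = {} — empty.

rejected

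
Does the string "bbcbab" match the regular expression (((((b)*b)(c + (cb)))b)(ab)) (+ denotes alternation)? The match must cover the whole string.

yes

Split as bbcb·ab: ((((b)*b)(c+(cb)))b) matches bbcb and (ab) matches ab.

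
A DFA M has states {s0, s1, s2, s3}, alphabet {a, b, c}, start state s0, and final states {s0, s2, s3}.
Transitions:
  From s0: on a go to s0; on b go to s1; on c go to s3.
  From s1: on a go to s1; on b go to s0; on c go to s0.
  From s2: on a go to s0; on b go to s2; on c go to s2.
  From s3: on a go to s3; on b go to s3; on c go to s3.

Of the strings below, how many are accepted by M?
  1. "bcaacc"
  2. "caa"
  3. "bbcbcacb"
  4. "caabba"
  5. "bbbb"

"bcaacc": accepted
"caa": accepted
"bbcbcacb": accepted
"caabba": accepted
"bbbb": accepted

5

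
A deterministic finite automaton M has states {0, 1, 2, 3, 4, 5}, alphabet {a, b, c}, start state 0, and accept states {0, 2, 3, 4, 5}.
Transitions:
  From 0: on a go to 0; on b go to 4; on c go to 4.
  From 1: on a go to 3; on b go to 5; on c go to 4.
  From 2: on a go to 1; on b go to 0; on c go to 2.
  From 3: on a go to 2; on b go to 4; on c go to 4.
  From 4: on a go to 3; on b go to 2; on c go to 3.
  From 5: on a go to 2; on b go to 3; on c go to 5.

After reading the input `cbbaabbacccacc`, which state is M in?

0 --c--> 4
4 --b--> 2
2 --b--> 0
0 --a--> 0
0 --a--> 0
0 --b--> 4
4 --b--> 2
2 --a--> 1
1 --c--> 4
4 --c--> 3
3 --c--> 4
4 --a--> 3
3 --c--> 4
4 --c--> 3

3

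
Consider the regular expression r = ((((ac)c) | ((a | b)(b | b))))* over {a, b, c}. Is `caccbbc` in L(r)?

no

caccbbc cannot be split into zero or more pieces each matching (((ac)c)|((a|b)(b|b))).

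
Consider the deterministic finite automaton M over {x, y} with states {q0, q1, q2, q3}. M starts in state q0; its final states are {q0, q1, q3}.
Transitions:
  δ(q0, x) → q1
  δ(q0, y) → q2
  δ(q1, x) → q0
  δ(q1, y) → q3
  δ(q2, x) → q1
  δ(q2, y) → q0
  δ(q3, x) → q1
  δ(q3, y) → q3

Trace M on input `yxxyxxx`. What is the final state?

q0 --y--> q2
q2 --x--> q1
q1 --x--> q0
q0 --y--> q2
q2 --x--> q1
q1 --x--> q0
q0 --x--> q1

q1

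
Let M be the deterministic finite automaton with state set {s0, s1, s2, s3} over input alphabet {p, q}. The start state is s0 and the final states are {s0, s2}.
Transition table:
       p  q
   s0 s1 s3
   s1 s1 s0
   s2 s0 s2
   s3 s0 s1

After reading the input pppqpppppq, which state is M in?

s0 --p--> s1
s1 --p--> s1
s1 --p--> s1
s1 --q--> s0
s0 --p--> s1
s1 --p--> s1
s1 --p--> s1
s1 --p--> s1
s1 --p--> s1
s1 --q--> s0

s0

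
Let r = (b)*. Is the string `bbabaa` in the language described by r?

no

bbabaa cannot be split into zero or more pieces each matching b.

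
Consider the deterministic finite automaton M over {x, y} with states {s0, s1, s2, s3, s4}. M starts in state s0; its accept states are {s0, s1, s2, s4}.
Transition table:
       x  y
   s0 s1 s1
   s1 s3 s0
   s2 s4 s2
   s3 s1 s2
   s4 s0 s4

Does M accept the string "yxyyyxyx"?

accepted

s0 --y--> s1
s1 --x--> s3
s3 --y--> s2
s2 --y--> s2
s2 --y--> s2
s2 --x--> s4
s4 --y--> s4
s4 --x--> s0
End in state s0, which is an accepting state.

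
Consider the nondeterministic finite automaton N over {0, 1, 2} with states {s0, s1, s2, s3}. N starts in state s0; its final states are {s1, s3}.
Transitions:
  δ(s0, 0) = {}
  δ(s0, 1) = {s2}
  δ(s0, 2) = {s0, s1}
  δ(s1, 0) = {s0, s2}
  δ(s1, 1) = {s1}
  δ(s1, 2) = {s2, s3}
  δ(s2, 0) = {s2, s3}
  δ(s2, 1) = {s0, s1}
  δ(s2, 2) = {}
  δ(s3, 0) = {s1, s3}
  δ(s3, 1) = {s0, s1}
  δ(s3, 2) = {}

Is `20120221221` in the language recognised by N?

Start: {s0}
read 2: {s0, s1}
read 0: {s0, s2}
read 1: {s0, s1, s2}
read 2: {s0, s1, s2, s3}
read 0: {s0, s1, s2, s3}
read 2: {s0, s1, s2, s3}
read 2: {s0, s1, s2, s3}
read 1: {s0, s1, s2}
read 2: {s0, s1, s2, s3}
read 2: {s0, s1, s2, s3}
read 1: {s0, s1, s2}
Reachable ∩ accepting = {s1} — nonempty.

accepted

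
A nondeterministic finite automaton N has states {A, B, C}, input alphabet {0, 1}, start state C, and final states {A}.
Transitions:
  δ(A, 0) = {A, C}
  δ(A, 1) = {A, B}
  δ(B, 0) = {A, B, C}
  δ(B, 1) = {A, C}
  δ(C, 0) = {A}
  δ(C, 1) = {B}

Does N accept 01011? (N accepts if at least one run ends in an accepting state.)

accepted

Start: {C}
read 0: {A}
read 1: {A, B}
read 0: {A, B, C}
read 1: {A, B, C}
read 1: {A, B, C}
Reachable ∩ accepting = {A} — nonempty.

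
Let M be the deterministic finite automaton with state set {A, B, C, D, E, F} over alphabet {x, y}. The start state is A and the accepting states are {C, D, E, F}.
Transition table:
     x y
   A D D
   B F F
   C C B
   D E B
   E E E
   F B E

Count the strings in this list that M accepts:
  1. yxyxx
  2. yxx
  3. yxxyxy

yxyxx: accepted
yxx: accepted
yxxyxy: accepted

3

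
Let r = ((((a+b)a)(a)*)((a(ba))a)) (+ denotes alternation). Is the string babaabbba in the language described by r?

no

No split of babaabbba into u·v has (((a+b)a)(a)*) matching u and ((a(ba))a) matching v.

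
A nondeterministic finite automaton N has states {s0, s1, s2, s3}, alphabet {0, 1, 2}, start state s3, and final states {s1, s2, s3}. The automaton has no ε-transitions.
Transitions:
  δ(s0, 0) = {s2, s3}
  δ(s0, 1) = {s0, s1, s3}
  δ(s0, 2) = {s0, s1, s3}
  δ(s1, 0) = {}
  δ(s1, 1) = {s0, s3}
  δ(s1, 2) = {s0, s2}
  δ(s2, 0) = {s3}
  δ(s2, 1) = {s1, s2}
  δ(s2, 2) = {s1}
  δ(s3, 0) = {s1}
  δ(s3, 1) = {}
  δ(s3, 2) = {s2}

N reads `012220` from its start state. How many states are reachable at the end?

3

Start: {s3}
read 0: {s1}
read 1: {s0, s3}
read 2: {s0, s1, s2, s3}
read 2: {s0, s1, s2, s3}
read 2: {s0, s1, s2, s3}
read 0: {s1, s2, s3}
Final reachable set {s1, s2, s3} has 3 states.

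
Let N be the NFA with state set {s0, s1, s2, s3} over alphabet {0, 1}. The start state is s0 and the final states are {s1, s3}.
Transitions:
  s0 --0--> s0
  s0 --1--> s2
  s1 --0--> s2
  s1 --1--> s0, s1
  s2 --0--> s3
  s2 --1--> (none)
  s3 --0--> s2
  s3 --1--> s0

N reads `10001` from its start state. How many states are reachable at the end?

1

Start: {s0}
read 1: {s2}
read 0: {s3}
read 0: {s2}
read 0: {s3}
read 1: {s0}
Final reachable set {s0} has 1 state.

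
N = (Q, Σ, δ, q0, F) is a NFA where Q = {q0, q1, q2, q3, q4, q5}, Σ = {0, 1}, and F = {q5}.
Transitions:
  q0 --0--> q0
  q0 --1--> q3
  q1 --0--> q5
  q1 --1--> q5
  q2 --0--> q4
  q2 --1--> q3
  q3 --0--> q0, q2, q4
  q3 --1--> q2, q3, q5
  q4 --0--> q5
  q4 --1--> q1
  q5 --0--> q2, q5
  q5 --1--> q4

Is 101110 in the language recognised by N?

accepted

Start: {q0}
read 1: {q3}
read 0: {q0, q2, q4}
read 1: {q1, q3}
read 1: {q2, q3, q5}
read 1: {q2, q3, q4, q5}
read 0: {q0, q2, q4, q5}
Reachable ∩ accepting = {q5} — nonempty.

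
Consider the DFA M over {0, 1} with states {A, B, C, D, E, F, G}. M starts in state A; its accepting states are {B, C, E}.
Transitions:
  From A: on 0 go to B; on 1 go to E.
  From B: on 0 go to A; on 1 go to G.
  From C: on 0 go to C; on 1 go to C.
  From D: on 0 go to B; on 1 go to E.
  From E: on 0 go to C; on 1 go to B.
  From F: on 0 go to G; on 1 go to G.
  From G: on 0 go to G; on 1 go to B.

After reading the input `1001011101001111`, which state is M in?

A --1--> E
E --0--> C
C --0--> C
C --1--> C
C --0--> C
C --1--> C
C --1--> C
C --1--> C
C --0--> C
C --1--> C
C --0--> C
C --0--> C
C --1--> C
C --1--> C
C --1--> C
C --1--> C

C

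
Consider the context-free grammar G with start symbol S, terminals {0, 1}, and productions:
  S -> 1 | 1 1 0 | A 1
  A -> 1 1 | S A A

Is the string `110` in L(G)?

yes

S ⇒ 110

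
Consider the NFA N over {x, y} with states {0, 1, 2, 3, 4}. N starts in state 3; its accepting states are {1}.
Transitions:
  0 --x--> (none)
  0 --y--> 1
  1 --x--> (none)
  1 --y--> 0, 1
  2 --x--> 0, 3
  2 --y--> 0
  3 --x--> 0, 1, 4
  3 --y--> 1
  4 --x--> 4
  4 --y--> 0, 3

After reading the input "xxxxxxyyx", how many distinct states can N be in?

Start: {3}
read x: {0, 1, 4}
read x: {4}
read x: {4}
read x: {4}
read x: {4}
read x: {4}
read y: {0, 3}
read y: {1}
read x: {}
Final reachable set {} has 0 states.

0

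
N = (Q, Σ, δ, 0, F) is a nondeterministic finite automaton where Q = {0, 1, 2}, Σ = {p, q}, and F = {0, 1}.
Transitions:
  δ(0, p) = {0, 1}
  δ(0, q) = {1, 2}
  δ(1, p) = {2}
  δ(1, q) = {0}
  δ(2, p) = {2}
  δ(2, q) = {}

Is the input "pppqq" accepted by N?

accepted

Start: {0}
read p: {0, 1}
read p: {0, 1, 2}
read p: {0, 1, 2}
read q: {0, 1, 2}
read q: {0, 1, 2}
Reachable ∩ accepting = {0, 1} — nonempty.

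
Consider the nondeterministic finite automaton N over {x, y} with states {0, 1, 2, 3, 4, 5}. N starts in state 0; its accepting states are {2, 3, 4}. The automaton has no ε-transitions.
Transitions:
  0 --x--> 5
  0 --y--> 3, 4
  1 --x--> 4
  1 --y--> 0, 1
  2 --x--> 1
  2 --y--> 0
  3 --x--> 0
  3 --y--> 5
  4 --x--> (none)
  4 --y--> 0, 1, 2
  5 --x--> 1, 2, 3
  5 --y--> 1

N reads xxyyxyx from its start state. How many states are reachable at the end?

Start: {0}
read x: {5}
read x: {1, 2, 3}
read y: {0, 1, 5}
read y: {0, 1, 3, 4}
read x: {0, 4, 5}
read y: {0, 1, 2, 3, 4}
read x: {0, 1, 4, 5}
Final reachable set {0, 1, 4, 5} has 4 states.

4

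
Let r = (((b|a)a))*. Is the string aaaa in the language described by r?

Split into 2 pieces aa · aa; each matches ((b|a)a).

yes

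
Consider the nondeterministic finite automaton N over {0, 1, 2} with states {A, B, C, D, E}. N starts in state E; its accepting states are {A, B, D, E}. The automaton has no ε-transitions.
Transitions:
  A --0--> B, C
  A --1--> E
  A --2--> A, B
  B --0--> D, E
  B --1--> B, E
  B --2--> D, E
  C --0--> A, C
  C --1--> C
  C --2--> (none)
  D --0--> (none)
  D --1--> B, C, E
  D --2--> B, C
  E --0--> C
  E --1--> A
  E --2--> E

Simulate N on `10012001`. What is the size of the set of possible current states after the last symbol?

Start: {E}
read 1: {A}
read 0: {B, C}
read 0: {A, C, D, E}
read 1: {A, B, C, E}
read 2: {A, B, D, E}
read 0: {B, C, D, E}
read 0: {A, C, D, E}
read 1: {A, B, C, E}
Final reachable set {A, B, C, E} has 4 states.

4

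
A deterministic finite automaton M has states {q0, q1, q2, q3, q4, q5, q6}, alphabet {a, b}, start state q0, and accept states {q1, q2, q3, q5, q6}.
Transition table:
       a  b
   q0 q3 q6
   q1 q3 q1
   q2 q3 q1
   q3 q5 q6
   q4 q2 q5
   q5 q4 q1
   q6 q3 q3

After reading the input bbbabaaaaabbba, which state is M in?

q3

q0 --b--> q6
q6 --b--> q3
q3 --b--> q6
q6 --a--> q3
q3 --b--> q6
q6 --a--> q3
q3 --a--> q5
q5 --a--> q4
q4 --a--> q2
q2 --a--> q3
q3 --b--> q6
q6 --b--> q3
q3 --b--> q6
q6 --a--> q3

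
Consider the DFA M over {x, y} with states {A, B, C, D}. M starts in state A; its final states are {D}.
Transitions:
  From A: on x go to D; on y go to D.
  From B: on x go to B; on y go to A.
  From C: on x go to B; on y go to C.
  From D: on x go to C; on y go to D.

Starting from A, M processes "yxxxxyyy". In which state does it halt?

A --y--> D
D --x--> C
C --x--> B
B --x--> B
B --x--> B
B --y--> A
A --y--> D
D --y--> D

D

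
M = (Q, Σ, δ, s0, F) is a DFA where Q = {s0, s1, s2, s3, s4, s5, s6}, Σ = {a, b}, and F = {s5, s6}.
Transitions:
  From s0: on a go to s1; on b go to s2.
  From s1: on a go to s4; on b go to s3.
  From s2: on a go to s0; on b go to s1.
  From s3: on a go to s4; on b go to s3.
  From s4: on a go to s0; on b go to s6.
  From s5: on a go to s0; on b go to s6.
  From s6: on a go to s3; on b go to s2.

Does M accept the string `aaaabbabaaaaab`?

s0 --a--> s1
s1 --a--> s4
s4 --a--> s0
s0 --a--> s1
s1 --b--> s3
s3 --b--> s3
s3 --a--> s4
s4 --b--> s6
s6 --a--> s3
s3 --a--> s4
s4 --a--> s0
s0 --a--> s1
s1 --a--> s4
s4 --b--> s6
End in state s6, which is an accepting state.

accepted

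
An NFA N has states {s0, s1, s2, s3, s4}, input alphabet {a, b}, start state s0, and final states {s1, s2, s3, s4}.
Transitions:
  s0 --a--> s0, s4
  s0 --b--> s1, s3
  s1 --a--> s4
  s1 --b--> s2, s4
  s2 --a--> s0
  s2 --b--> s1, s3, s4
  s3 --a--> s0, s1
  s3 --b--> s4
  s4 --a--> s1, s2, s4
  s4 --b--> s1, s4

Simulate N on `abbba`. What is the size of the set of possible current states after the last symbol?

Start: {s0}
read a: {s0, s4}
read b: {s1, s3, s4}
read b: {s1, s2, s4}
read b: {s1, s2, s3, s4}
read a: {s0, s1, s2, s4}
Final reachable set {s0, s1, s2, s4} has 4 states.

4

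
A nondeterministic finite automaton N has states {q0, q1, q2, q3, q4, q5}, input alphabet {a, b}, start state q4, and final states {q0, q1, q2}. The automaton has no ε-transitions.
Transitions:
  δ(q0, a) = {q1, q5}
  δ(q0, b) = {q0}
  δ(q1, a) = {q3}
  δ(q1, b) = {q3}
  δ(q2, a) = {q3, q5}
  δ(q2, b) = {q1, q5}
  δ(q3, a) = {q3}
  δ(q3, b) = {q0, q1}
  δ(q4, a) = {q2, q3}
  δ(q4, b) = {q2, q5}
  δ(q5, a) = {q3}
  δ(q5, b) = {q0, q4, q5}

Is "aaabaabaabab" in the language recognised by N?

Start: {q4}
read a: {q2, q3}
read a: {q3, q5}
read a: {q3}
read b: {q0, q1}
read a: {q1, q3, q5}
read a: {q3}
read b: {q0, q1}
read a: {q1, q3, q5}
read a: {q3}
read b: {q0, q1}
read a: {q1, q3, q5}
read b: {q0, q1, q3, q4, q5}
Reachable ∩ accepting = {q0, q1} — nonempty.

accepted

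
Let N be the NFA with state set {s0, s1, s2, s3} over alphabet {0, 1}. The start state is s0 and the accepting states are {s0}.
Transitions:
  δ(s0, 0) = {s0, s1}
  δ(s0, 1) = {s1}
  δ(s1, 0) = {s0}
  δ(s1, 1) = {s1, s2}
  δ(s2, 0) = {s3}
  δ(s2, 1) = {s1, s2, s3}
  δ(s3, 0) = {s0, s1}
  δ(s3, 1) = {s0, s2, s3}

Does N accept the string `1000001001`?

rejected

Start: {s0}
read 1: {s1}
read 0: {s0}
read 0: {s0, s1}
read 0: {s0, s1}
read 0: {s0, s1}
read 0: {s0, s1}
read 1: {s1, s2}
read 0: {s0, s3}
read 0: {s0, s1}
read 1: {s1, s2}
Reachable ∩ accepting = {} — empty.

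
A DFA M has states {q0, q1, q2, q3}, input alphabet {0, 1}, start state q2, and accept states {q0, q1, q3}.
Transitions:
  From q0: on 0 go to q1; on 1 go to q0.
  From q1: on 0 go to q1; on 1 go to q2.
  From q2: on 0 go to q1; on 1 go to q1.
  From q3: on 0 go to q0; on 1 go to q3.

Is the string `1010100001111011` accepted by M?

accepted

q2 --1--> q1
q1 --0--> q1
q1 --1--> q2
q2 --0--> q1
q1 --1--> q2
q2 --0--> q1
q1 --0--> q1
q1 --0--> q1
q1 --0--> q1
q1 --1--> q2
q2 --1--> q1
q1 --1--> q2
q2 --1--> q1
q1 --0--> q1
q1 --1--> q2
q2 --1--> q1
End in state q1, which is an accepting state.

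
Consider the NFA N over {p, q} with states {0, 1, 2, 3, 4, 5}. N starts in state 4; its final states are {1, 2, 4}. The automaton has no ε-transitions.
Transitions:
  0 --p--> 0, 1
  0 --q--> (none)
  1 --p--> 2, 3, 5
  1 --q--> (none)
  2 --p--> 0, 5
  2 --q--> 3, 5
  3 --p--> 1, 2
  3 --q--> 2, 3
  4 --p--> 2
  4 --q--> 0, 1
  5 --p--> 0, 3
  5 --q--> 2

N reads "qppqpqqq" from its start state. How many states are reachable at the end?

Start: {4}
read q: {0, 1}
read p: {0, 1, 2, 3, 5}
read p: {0, 1, 2, 3, 5}
read q: {2, 3, 5}
read p: {0, 1, 2, 3, 5}
read q: {2, 3, 5}
read q: {2, 3, 5}
read q: {2, 3, 5}
Final reachable set {2, 3, 5} has 3 states.

3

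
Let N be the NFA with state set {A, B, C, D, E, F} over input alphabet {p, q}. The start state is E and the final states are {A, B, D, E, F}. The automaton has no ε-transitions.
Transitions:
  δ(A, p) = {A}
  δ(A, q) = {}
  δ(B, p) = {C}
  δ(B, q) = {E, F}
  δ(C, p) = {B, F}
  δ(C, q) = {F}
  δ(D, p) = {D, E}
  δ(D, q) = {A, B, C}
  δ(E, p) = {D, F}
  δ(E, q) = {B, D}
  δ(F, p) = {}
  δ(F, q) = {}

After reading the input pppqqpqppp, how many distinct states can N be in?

6

Start: {E}
read p: {D, F}
read p: {D, E}
read p: {D, E, F}
read q: {A, B, C, D}
read q: {A, B, C, E, F}
read p: {A, B, C, D, F}
read q: {A, B, C, E, F}
read p: {A, B, C, D, F}
read p: {A, B, C, D, E, F}
read p: {A, B, C, D, E, F}
Final reachable set {A, B, C, D, E, F} has 6 states.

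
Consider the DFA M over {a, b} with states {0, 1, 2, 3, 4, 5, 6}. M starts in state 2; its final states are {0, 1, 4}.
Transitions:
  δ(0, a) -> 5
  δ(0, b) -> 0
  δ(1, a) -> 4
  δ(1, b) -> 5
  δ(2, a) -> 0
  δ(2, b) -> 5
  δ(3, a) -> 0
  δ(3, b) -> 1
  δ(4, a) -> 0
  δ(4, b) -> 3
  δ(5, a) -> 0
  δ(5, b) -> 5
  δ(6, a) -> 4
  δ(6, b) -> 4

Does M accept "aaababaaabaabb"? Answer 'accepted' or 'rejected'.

accepted

2 --a--> 0
0 --a--> 5
5 --a--> 0
0 --b--> 0
0 --a--> 5
5 --b--> 5
5 --a--> 0
0 --a--> 5
5 --a--> 0
0 --b--> 0
0 --a--> 5
5 --a--> 0
0 --b--> 0
0 --b--> 0
End in state 0, which is an accepting state.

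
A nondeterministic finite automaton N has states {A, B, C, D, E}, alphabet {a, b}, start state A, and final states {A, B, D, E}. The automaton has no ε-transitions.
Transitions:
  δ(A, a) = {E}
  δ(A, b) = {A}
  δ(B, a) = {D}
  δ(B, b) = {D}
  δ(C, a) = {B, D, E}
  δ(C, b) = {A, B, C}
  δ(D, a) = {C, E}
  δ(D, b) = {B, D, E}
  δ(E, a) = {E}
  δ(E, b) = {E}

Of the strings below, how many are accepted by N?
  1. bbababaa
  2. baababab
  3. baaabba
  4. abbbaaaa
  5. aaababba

bbababaa: accepted
baababab: accepted
baaabba: accepted
abbbaaaa: accepted
aaababba: accepted

5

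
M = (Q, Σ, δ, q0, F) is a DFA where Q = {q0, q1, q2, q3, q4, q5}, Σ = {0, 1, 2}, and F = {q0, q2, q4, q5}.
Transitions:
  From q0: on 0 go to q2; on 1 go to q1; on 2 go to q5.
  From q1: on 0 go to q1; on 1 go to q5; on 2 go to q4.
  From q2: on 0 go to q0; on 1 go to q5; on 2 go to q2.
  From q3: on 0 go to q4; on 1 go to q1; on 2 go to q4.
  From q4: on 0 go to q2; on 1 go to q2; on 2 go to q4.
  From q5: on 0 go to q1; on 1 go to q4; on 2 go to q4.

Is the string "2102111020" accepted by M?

q0 --2--> q5
q5 --1--> q4
q4 --0--> q2
q2 --2--> q2
q2 --1--> q5
q5 --1--> q4
q4 --1--> q2
q2 --0--> q0
q0 --2--> q5
q5 --0--> q1
End in state q1, which is not an accepting state.

rejected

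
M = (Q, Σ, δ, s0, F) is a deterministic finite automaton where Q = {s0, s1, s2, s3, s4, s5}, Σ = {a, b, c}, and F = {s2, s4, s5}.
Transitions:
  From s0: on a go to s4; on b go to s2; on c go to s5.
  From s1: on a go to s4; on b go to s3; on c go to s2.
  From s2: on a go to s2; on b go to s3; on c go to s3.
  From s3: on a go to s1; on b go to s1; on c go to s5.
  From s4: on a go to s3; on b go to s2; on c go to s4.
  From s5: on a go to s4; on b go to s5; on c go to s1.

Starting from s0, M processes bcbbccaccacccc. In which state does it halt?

s3

s0 --b--> s2
s2 --c--> s3
s3 --b--> s1
s1 --b--> s3
s3 --c--> s5
s5 --c--> s1
s1 --a--> s4
s4 --c--> s4
s4 --c--> s4
s4 --a--> s3
s3 --c--> s5
s5 --c--> s1
s1 --c--> s2
s2 --c--> s3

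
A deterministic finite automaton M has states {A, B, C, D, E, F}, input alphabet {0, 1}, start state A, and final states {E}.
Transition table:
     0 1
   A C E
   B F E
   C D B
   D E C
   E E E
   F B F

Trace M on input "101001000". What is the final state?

E

A --1--> E
E --0--> E
E --1--> E
E --0--> E
E --0--> E
E --1--> E
E --0--> E
E --0--> E
E --0--> E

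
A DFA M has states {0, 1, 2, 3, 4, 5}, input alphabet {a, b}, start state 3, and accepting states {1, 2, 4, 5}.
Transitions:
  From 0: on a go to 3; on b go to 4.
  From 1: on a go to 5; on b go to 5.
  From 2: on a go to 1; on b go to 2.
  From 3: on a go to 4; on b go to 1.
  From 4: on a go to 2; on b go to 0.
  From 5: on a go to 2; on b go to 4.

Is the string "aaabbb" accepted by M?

rejected

3 --a--> 4
4 --a--> 2
2 --a--> 1
1 --b--> 5
5 --b--> 4
4 --b--> 0
End in state 0, which is not an accepting state.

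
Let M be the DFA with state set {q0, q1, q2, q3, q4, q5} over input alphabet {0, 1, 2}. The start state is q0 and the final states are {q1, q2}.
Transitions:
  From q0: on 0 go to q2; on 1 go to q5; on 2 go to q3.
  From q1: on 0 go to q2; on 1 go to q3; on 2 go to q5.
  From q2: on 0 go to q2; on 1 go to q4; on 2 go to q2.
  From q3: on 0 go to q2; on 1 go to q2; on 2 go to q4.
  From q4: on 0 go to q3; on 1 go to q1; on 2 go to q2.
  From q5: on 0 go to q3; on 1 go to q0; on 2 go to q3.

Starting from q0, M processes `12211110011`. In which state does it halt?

q0 --1--> q5
q5 --2--> q3
q3 --2--> q4
q4 --1--> q1
q1 --1--> q3
q3 --1--> q2
q2 --1--> q4
q4 --0--> q3
q3 --0--> q2
q2 --1--> q4
q4 --1--> q1

q1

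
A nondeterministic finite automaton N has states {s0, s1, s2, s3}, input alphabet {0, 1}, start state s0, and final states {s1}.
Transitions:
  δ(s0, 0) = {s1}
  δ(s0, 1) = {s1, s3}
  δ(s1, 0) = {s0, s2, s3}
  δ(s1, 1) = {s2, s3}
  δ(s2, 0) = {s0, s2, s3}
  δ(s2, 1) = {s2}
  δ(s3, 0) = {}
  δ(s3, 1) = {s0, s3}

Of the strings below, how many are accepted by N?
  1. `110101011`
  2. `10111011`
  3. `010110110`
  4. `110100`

`110101011`: accepted
`10111011`: accepted
`010110110`: accepted
`110100`: accepted

4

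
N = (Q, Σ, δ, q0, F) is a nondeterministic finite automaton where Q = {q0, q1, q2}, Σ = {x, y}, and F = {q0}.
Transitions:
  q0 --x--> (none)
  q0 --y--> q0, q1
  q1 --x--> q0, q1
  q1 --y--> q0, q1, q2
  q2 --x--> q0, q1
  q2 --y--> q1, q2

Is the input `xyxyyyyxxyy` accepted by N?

Start: {q0}
read x: {}
The reachable set is empty and stays empty for the remaining 10 symbols.
Reachable ∩ accepting = {} — empty.

rejected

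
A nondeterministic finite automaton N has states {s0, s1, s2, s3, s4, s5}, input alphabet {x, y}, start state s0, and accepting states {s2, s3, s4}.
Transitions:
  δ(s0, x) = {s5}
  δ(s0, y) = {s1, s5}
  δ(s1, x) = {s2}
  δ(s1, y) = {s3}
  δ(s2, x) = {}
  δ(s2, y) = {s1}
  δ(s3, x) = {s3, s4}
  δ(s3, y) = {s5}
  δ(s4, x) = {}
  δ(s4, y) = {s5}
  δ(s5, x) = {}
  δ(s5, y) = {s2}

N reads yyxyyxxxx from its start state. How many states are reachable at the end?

0

Start: {s0}
read y: {s1, s5}
read y: {s2, s3}
read x: {s3, s4}
read y: {s5}
read y: {s2}
read x: {}
The reachable set is empty and stays empty for the remaining 3 symbols.
Final reachable set {} has 0 states.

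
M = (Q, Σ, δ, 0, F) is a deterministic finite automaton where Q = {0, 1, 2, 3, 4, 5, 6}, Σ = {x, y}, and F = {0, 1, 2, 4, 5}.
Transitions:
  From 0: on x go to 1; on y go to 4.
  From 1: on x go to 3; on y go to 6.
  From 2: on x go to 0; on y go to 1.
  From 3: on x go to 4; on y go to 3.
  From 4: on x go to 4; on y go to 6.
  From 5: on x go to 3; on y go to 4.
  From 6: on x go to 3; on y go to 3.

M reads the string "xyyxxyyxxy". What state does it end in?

0 --x--> 1
1 --y--> 6
6 --y--> 3
3 --x--> 4
4 --x--> 4
4 --y--> 6
6 --y--> 3
3 --x--> 4
4 --x--> 4
4 --y--> 6

6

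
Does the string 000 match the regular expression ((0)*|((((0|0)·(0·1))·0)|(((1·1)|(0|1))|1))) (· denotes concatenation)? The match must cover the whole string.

The left alternative (0)* matches 000.

yes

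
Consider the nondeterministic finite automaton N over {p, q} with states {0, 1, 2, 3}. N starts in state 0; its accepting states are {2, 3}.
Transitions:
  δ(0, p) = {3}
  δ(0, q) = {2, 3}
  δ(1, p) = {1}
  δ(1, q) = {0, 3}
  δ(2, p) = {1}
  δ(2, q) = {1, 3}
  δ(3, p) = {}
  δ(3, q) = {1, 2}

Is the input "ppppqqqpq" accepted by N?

Start: {0}
read p: {3}
read p: {}
The reachable set is empty and stays empty for the remaining 7 symbols.
Reachable ∩ accepting = {} — empty.

rejected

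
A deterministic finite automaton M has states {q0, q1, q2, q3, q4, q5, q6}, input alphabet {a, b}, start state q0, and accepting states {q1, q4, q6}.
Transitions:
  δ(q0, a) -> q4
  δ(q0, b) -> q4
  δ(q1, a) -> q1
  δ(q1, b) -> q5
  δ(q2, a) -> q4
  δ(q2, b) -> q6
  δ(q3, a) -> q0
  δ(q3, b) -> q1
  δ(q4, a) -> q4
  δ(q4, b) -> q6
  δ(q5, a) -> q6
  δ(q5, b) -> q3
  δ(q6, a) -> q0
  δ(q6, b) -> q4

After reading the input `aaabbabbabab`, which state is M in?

q4

q0 --a--> q4
q4 --a--> q4
q4 --a--> q4
q4 --b--> q6
q6 --b--> q4
q4 --a--> q4
q4 --b--> q6
q6 --b--> q4
q4 --a--> q4
q4 --b--> q6
q6 --a--> q0
q0 --b--> q4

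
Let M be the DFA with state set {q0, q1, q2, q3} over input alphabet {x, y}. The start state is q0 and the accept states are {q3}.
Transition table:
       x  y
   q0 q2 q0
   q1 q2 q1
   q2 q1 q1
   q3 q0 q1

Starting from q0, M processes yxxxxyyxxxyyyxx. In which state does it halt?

q1

q0 --y--> q0
q0 --x--> q2
q2 --x--> q1
q1 --x--> q2
q2 --x--> q1
q1 --y--> q1
q1 --y--> q1
q1 --x--> q2
q2 --x--> q1
q1 --x--> q2
q2 --y--> q1
q1 --y--> q1
q1 --y--> q1
q1 --x--> q2
q2 --x--> q1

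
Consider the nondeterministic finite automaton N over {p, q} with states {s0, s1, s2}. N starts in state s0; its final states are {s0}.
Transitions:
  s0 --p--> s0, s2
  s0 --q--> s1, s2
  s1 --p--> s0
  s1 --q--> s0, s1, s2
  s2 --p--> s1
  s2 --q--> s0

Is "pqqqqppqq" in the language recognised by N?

accepted

Start: {s0}
read p: {s0, s2}
read q: {s0, s1, s2}
read q: {s0, s1, s2}
read q: {s0, s1, s2}
read q: {s0, s1, s2}
read p: {s0, s1, s2}
read p: {s0, s1, s2}
read q: {s0, s1, s2}
read q: {s0, s1, s2}
Reachable ∩ accepting = {s0} — nonempty.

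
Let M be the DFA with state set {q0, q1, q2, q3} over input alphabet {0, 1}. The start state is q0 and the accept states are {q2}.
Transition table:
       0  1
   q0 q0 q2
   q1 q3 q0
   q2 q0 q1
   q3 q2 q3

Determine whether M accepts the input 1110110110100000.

rejected

q0 --1--> q2
q2 --1--> q1
q1 --1--> q0
q0 --0--> q0
q0 --1--> q2
q2 --1--> q1
q1 --0--> q3
q3 --1--> q3
q3 --1--> q3
q3 --0--> q2
q2 --1--> q1
q1 --0--> q3
q3 --0--> q2
q2 --0--> q0
q0 --0--> q0
q0 --0--> q0
End in state q0, which is not an accepting state.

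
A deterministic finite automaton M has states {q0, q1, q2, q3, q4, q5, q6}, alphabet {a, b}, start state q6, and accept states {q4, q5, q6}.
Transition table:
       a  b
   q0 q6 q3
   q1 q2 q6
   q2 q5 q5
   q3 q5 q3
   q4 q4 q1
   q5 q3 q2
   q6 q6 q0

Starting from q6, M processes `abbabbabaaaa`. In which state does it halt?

q6 --a--> q6
q6 --b--> q0
q0 --b--> q3
q3 --a--> q5
q5 --b--> q2
q2 --b--> q5
q5 --a--> q3
q3 --b--> q3
q3 --a--> q5
q5 --a--> q3
q3 --a--> q5
q5 --a--> q3

q3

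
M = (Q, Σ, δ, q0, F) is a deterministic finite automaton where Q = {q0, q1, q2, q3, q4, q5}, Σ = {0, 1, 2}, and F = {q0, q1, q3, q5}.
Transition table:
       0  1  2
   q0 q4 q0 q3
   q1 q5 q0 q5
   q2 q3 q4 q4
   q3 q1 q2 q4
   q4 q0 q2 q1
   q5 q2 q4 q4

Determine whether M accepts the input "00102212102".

accepted

q0 --0--> q4
q4 --0--> q0
q0 --1--> q0
q0 --0--> q4
q4 --2--> q1
q1 --2--> q5
q5 --1--> q4
q4 --2--> q1
q1 --1--> q0
q0 --0--> q4
q4 --2--> q1
End in state q1, which is an accepting state.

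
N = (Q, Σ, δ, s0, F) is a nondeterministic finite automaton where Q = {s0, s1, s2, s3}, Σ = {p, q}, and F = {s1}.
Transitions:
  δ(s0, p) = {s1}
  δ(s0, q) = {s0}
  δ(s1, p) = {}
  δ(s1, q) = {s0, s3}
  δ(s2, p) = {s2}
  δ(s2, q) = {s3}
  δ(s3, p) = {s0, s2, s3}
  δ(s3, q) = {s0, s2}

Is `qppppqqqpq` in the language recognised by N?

Start: {s0}
read q: {s0}
read p: {s1}
read p: {}
The reachable set is empty and stays empty for the remaining 7 symbols.
Reachable ∩ accepting = {} — empty.

rejected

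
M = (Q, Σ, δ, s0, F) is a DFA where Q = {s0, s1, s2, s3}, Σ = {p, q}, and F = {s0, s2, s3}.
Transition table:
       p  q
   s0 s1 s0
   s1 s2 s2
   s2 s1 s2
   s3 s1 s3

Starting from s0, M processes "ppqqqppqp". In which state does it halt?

s0 --p--> s1
s1 --p--> s2
s2 --q--> s2
s2 --q--> s2
s2 --q--> s2
s2 --p--> s1
s1 --p--> s2
s2 --q--> s2
s2 --p--> s1

s1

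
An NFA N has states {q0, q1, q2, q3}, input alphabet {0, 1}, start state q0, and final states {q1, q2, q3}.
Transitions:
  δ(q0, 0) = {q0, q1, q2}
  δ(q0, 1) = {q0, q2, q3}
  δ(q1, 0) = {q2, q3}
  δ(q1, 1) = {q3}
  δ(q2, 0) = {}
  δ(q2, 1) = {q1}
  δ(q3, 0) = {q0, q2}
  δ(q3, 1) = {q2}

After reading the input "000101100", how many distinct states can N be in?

Start: {q0}
read 0: {q0, q1, q2}
read 0: {q0, q1, q2, q3}
read 0: {q0, q1, q2, q3}
read 1: {q0, q1, q2, q3}
read 0: {q0, q1, q2, q3}
read 1: {q0, q1, q2, q3}
read 1: {q0, q1, q2, q3}
read 0: {q0, q1, q2, q3}
read 0: {q0, q1, q2, q3}
Final reachable set {q0, q1, q2, q3} has 4 states.

4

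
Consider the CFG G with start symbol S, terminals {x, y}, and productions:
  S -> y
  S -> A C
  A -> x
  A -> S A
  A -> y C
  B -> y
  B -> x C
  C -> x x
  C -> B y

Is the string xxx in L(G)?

S ⇒ AC ⇒ xC ⇒ xxx

yes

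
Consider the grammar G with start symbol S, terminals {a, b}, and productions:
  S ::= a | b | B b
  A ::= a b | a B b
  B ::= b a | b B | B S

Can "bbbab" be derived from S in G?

S ⇒ Bb ⇒ bBb ⇒ bbBb ⇒ bbbab

yes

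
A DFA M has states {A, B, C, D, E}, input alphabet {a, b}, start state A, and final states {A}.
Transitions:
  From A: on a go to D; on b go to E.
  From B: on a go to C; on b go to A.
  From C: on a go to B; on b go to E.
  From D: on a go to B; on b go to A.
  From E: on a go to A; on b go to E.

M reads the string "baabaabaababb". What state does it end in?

A --b--> E
E --a--> A
A --a--> D
D --b--> A
A --a--> D
D --a--> B
B --b--> A
A --a--> D
D --a--> B
B --b--> A
A --a--> D
D --b--> A
A --b--> E

E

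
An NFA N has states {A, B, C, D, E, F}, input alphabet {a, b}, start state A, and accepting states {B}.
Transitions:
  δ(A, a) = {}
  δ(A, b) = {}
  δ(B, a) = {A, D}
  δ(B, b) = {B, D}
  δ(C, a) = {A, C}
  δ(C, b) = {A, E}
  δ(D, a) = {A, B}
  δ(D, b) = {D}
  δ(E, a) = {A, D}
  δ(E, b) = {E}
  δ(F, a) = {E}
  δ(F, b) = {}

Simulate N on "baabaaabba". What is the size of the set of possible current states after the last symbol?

Start: {A}
read b: {}
The reachable set is empty and stays empty for the remaining 9 symbols.
Final reachable set {} has 0 states.

0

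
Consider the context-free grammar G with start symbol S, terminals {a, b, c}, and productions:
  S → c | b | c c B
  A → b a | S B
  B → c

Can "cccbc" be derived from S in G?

no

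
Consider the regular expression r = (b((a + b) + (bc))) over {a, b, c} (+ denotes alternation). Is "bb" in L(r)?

yes

Split as b·b: b matches b and ((a+b)+(bc)) matches b.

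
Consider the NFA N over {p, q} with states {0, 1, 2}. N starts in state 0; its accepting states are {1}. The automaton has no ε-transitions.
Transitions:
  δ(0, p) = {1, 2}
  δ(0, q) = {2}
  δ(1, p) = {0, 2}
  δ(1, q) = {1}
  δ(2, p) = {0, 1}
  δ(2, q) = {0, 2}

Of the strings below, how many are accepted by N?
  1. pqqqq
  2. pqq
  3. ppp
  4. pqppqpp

pqqqq: accepted
pqq: accepted
ppp: accepted
pqppqpp: accepted

4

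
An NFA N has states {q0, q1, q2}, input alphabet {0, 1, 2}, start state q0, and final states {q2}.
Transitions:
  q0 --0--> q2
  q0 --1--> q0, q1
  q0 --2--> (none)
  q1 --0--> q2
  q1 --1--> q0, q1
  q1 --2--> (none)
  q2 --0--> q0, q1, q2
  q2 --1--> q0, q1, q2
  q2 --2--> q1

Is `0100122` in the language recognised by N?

Start: {q0}
read 0: {q2}
read 1: {q0, q1, q2}
read 0: {q0, q1, q2}
read 0: {q0, q1, q2}
read 1: {q0, q1, q2}
read 2: {q1}
read 2: {}
Reachable ∩ accepting = {} — empty.

rejected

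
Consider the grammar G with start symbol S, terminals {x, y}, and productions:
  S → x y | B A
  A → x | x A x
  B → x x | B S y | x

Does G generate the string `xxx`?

S ⇒ BA ⇒ xxA ⇒ xxx

yes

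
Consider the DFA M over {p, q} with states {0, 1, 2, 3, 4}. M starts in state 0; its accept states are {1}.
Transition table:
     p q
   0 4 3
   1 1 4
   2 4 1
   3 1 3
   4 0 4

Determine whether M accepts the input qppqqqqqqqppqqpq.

rejected

0 --q--> 3
3 --p--> 1
1 --p--> 1
1 --q--> 4
4 --q--> 4
4 --q--> 4
4 --q--> 4
4 --q--> 4
4 --q--> 4
4 --q--> 4
4 --p--> 0
0 --p--> 4
4 --q--> 4
4 --q--> 4
4 --p--> 0
0 --q--> 3
End in state 3, which is not an accepting state.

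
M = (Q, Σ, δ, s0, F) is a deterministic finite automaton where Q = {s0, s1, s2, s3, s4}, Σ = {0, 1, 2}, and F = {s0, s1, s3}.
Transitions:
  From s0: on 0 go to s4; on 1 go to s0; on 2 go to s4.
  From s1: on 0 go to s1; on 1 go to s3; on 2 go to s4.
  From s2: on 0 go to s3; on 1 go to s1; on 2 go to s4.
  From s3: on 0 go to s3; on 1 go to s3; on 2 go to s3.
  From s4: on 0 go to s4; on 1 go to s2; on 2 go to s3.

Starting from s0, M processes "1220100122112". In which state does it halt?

s3

s0 --1--> s0
s0 --2--> s4
s4 --2--> s3
s3 --0--> s3
s3 --1--> s3
s3 --0--> s3
s3 --0--> s3
s3 --1--> s3
s3 --2--> s3
s3 --2--> s3
s3 --1--> s3
s3 --1--> s3
s3 --2--> s3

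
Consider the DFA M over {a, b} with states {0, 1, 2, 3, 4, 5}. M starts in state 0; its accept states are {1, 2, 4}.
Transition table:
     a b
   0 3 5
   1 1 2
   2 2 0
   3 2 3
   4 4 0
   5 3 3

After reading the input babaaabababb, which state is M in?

0 --b--> 5
5 --a--> 3
3 --b--> 3
3 --a--> 2
2 --a--> 2
2 --a--> 2
2 --b--> 0
0 --a--> 3
3 --b--> 3
3 --a--> 2
2 --b--> 0
0 --b--> 5

5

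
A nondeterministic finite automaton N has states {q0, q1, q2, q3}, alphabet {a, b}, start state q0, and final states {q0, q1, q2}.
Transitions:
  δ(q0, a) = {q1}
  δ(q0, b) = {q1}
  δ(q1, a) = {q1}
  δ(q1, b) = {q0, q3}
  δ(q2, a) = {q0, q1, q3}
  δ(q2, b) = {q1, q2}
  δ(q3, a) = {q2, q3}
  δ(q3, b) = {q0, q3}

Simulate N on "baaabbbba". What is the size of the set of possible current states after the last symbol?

3

Start: {q0}
read b: {q1}
read a: {q1}
read a: {q1}
read a: {q1}
read b: {q0, q3}
read b: {q0, q1, q3}
read b: {q0, q1, q3}
read b: {q0, q1, q3}
read a: {q1, q2, q3}
Final reachable set {q1, q2, q3} has 3 states.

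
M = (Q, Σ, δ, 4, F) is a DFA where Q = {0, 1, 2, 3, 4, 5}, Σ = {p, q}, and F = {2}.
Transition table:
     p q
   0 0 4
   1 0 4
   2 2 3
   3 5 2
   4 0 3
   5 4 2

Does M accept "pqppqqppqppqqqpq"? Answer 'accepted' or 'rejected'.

4 --p--> 0
0 --q--> 4
4 --p--> 0
0 --p--> 0
0 --q--> 4
4 --q--> 3
3 --p--> 5
5 --p--> 4
4 --q--> 3
3 --p--> 5
5 --p--> 4
4 --q--> 3
3 --q--> 2
2 --q--> 3
3 --p--> 5
5 --q--> 2
End in state 2, which is an accepting state.

accepted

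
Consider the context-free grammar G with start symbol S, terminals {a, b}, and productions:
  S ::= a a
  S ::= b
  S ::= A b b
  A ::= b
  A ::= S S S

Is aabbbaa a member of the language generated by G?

no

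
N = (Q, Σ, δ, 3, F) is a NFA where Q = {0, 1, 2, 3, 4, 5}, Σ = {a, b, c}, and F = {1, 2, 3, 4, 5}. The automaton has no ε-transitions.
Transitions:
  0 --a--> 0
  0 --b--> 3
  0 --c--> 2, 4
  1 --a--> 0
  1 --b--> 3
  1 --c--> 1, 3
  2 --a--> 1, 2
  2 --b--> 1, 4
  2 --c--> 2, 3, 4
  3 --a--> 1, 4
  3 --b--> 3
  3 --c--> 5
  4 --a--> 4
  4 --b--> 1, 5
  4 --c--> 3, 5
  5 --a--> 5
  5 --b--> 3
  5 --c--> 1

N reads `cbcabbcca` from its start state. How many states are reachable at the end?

Start: {3}
read c: {5}
read b: {3}
read c: {5}
read a: {5}
read b: {3}
read b: {3}
read c: {5}
read c: {1}
read a: {0}
Final reachable set {0} has 1 state.

1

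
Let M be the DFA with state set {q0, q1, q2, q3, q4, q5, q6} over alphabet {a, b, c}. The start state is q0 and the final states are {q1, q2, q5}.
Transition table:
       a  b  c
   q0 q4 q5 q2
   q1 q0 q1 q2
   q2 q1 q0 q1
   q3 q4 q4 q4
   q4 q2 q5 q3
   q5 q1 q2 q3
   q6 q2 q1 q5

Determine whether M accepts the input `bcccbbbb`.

rejected

q0 --b--> q5
q5 --c--> q3
q3 --c--> q4
q4 --c--> q3
q3 --b--> q4
q4 --b--> q5
q5 --b--> q2
q2 --b--> q0
End in state q0, which is not an accepting state.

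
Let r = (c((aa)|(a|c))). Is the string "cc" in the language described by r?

yes

Split as c·c: c matches c and ((aa)|(a|c)) matches c.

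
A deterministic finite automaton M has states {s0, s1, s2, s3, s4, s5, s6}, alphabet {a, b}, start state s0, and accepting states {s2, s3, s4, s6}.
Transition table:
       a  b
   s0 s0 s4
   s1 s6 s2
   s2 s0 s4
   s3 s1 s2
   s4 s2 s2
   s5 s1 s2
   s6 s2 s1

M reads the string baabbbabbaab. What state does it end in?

s0 --b--> s4
s4 --a--> s2
s2 --a--> s0
s0 --b--> s4
s4 --b--> s2
s2 --b--> s4
s4 --a--> s2
s2 --b--> s4
s4 --b--> s2
s2 --a--> s0
s0 --a--> s0
s0 --b--> s4

s4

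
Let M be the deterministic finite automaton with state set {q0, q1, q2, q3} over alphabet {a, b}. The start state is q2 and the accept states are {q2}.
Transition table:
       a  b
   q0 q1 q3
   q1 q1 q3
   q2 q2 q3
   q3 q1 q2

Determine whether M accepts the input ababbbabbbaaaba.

q2 --a--> q2
q2 --b--> q3
q3 --a--> q1
q1 --b--> q3
q3 --b--> q2
q2 --b--> q3
q3 --a--> q1
q1 --b--> q3
q3 --b--> q2
q2 --b--> q3
q3 --a--> q1
q1 --a--> q1
q1 --a--> q1
q1 --b--> q3
q3 --a--> q1
End in state q1, which is not an accepting state.

rejected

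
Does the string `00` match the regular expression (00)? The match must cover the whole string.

yes

Split as 0·0: 0 matches 0 and 0 matches 0.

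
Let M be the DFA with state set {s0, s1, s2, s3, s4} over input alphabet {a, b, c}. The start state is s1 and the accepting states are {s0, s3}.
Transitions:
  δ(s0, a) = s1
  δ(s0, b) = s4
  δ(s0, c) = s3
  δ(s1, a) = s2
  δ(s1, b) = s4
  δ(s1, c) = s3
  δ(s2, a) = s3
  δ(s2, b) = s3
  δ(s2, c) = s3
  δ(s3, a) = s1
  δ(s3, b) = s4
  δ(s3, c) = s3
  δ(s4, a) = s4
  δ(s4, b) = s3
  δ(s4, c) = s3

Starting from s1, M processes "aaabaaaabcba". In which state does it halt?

s1 --a--> s2
s2 --a--> s3
s3 --a--> s1
s1 --b--> s4
s4 --a--> s4
s4 --a--> s4
s4 --a--> s4
s4 --a--> s4
s4 --b--> s3
s3 --c--> s3
s3 --b--> s4
s4 --a--> s4

s4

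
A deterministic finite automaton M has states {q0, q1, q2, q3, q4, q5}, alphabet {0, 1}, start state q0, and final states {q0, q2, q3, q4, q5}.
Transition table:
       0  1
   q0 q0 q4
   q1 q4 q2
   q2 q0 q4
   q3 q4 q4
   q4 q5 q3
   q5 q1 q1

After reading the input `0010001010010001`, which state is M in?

q2

q0 --0--> q0
q0 --0--> q0
q0 --1--> q4
q4 --0--> q5
q5 --0--> q1
q1 --0--> q4
q4 --1--> q3
q3 --0--> q4
q4 --1--> q3
q3 --0--> q4
q4 --0--> q5
q5 --1--> q1
q1 --0--> q4
q4 --0--> q5
q5 --0--> q1
q1 --1--> q2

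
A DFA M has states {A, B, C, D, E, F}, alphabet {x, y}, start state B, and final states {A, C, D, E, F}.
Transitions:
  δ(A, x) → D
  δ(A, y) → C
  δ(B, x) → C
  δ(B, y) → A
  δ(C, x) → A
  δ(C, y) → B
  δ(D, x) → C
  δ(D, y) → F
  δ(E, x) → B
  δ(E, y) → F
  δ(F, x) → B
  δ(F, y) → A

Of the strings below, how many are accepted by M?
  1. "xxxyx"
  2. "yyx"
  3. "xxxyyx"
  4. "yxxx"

3

"xxxyx": rejected
"yyx": accepted
"xxxyyx": accepted
"yxxx": accepted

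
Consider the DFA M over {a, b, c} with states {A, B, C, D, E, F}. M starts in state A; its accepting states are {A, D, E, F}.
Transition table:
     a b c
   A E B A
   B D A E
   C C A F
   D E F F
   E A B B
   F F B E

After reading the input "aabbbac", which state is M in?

F

A --a--> E
E --a--> A
A --b--> B
B --b--> A
A --b--> B
B --a--> D
D --c--> F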